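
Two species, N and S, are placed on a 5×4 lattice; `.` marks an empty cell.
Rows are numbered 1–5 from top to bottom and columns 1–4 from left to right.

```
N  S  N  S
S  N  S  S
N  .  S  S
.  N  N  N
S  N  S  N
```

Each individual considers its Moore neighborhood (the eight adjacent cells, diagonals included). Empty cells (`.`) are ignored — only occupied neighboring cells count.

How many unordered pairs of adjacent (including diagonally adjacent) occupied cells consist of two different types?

23

Scan each occupied cell's neighbors to the right and below (and the two forward diagonals) so each pair is counted once.
From row 1: 7 unlike of 13 pairs (running 7/13).
From row 2: 4 unlike of 10 pairs (running 11/23).
From row 3: 5 unlike of 7 pairs (running 16/30).
From row 4: 4 unlike of 10 pairs (running 20/40).
From row 5: 3 unlike of 3 pairs (running 23/43).
Total adjacent occupied pairs: 43; unlike-type pairs: 23.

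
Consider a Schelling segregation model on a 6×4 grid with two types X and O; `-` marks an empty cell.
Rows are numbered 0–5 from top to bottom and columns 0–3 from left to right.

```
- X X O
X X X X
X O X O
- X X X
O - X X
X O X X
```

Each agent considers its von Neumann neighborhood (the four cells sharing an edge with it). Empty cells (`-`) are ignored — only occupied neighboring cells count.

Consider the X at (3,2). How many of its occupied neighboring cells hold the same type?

4

Occupied neighbors of (3,2): (2,2)=X, (4,2)=X, (3,1)=X, (3,3)=X.
Same type (X): 4 of 4.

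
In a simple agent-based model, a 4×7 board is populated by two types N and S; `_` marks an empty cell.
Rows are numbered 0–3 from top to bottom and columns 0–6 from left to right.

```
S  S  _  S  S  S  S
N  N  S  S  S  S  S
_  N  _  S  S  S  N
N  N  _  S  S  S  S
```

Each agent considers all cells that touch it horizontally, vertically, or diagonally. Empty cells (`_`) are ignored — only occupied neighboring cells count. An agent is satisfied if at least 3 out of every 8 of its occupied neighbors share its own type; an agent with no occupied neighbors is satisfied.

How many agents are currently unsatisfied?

(0,0)S 1/3 ✗
(0,1)S 2/4 ✓
(0,3)S 4/4 ✓
(0,4)S 5/5 ✓
(0,5)S 5/5 ✓
(0,6)S 3/3 ✓
(1,0)N 2/4 ✓
(1,1)N 2/5 ✓
(1,2)S 4/6 ✓
(1,3)S 6/6 ✓
(1,4)S 8/8 ✓
(1,5)S 7/8 ✓
(1,6)S 4/5 ✓
(2,1)N 4/5 ✓
(2,3)S 6/6 ✓
(2,4)S 8/8 ✓
(2,5)S 7/8 ✓
(2,6)N 0/5 ✗
(3,0)N 2/2 ✓
(3,1)N 2/2 ✓
(3,3)S 3/3 ✓
(3,4)S 5/5 ✓
(3,5)S 4/5 ✓
(3,6)S 2/3 ✓
Unsatisfied: (0,0), (2,6) — 2 in total.

2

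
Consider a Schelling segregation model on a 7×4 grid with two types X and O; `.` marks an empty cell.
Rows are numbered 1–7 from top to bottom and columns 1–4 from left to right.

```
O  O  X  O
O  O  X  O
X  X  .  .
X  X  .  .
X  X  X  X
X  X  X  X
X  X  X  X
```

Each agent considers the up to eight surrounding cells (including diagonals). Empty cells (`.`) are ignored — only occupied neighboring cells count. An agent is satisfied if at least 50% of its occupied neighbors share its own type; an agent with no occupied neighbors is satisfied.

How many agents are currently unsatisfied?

5

(1,1)O 3/3 satisfied
(1,2)O 3/5 satisfied
(1,3)X 1/5 not
(1,4)O 1/3 not
(2,1)O 3/5 satisfied
(2,2)O 3/7 not
(2,3)X 2/6 not
(2,4)O 1/3 not
(3,1)X 3/5 satisfied
(3,2)X 4/6 satisfied
(4,1)X 5/5 satisfied
(4,2)X 6/6 satisfied
(5,1)X 5/5 satisfied
(5,2)X 7/7 satisfied
(5,3)X 6/6 satisfied
(5,4)X 3/3 satisfied
(6,1)X 5/5 satisfied
(6,2)X 8/8 satisfied
(6,3)X 8/8 satisfied
(6,4)X 5/5 satisfied
(7,1)X 3/3 satisfied
(7,2)X 5/5 satisfied
(7,3)X 5/5 satisfied
(7,4)X 3/3 satisfied
Unsatisfied: (1,3), (1,4), (2,2), (2,3), (2,4) — 5 in total.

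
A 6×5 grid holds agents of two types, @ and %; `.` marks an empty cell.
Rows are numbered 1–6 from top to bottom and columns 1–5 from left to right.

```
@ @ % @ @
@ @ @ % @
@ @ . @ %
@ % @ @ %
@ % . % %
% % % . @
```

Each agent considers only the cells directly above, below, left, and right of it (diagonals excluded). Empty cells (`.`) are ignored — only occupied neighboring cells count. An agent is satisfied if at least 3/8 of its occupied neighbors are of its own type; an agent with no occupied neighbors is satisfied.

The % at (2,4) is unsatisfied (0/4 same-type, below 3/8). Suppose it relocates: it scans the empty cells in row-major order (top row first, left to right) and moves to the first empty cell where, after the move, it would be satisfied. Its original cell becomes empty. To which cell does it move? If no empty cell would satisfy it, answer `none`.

(5,3)

Vacating (2,4). Empty cells in order:
  (3,3): 0/4 same-type → still unsatisfied.
  (5,3): 3/4 same-type → satisfied — stop here.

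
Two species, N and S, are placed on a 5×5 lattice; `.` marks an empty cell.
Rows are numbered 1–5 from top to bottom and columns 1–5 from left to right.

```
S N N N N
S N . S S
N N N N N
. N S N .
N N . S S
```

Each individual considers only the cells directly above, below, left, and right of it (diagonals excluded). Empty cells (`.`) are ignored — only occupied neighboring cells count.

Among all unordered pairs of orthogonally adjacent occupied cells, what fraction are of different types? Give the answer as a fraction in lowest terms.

11/27

Scan each occupied cell's neighbors to the right and below so each pair is counted once.
From row 1: 3 unlike of 8 pairs (running 3/8).
From row 2: 4 unlike of 6 pairs (running 7/14).
From row 3: 1 unlike of 7 pairs (running 8/21).
From row 4: 3 unlike of 4 pairs (running 11/25).
From row 5: 0 unlike of 2 pairs (running 11/27).
Total adjacent occupied pairs: 27; unlike-type pairs: 11.
11/27 is already in lowest terms.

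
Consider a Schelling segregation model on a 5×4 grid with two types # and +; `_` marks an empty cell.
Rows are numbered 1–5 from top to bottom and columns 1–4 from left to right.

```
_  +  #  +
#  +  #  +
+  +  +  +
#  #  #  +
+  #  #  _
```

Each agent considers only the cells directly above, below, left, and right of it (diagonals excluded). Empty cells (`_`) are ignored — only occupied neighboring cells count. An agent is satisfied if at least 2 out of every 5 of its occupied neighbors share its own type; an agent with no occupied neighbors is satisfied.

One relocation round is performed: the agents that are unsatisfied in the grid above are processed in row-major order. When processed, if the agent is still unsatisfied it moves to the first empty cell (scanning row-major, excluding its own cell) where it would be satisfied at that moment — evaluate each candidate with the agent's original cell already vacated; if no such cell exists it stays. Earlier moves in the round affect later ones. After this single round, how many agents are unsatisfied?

Initially unsatisfied (in order): (1,3), (2,1), (2,3), (3,1), (4,1), (5,1).
  (1,3) → (1,1).
  (2,1) → (5,4).
  (2,3): no empty cell satisfies it; stays.
  (3,1): now satisfied by earlier moves; stays.
  (4,1): no empty cell satisfies it; stays.
  (5,1) → (1,3).
Resulting grid:
# + + +
_ + # +
+ + + +
# # # +
_ # # #
Unsatisfied now: (1,1), (2,3), (4,4).

3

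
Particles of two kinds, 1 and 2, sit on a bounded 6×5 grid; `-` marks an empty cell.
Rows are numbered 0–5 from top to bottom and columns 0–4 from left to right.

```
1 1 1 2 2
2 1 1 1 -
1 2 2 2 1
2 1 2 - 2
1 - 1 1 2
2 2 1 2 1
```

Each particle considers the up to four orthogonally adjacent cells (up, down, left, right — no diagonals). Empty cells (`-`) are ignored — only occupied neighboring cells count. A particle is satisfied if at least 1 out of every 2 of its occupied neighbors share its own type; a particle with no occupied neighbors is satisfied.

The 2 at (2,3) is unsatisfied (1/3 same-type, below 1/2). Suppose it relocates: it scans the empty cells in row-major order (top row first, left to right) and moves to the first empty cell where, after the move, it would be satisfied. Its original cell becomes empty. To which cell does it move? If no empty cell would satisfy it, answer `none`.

(3,3)

Vacating (2,3). Empty cells in order:
  (1,4): 1/3 same-type → still unsatisfied.
  (3,3): 2/3 same-type → satisfied — stop here.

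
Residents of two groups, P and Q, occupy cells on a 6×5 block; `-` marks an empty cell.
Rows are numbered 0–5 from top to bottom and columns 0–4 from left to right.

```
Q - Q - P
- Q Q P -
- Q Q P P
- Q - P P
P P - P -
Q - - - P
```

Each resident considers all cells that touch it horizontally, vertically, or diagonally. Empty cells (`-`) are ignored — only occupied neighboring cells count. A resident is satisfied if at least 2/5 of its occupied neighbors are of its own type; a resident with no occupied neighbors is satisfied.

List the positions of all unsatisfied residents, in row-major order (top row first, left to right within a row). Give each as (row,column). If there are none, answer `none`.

(4,0), (4,1), (5,0)

(0,0)Q 1/1 ok
(0,2)Q 2/3 ok
(0,4)P 1/1 ok
(1,1)Q 5/5 ok
(1,2)Q 4/6 ok
(1,3)P 3/6 ok
(2,1)Q 4/4 ok
(2,2)Q 4/7 ok
(2,3)P 4/6 ok
(2,4)P 4/4 ok
(3,1)Q 2/4 ok
(3,3)P 4/5 ok
(3,4)P 4/4 ok
(4,0)P 1/3 unhappy
(4,1)P 1/3 unhappy
(4,3)P 3/3 ok
(5,0)Q 0/2 unhappy
(5,4)P 1/1 ok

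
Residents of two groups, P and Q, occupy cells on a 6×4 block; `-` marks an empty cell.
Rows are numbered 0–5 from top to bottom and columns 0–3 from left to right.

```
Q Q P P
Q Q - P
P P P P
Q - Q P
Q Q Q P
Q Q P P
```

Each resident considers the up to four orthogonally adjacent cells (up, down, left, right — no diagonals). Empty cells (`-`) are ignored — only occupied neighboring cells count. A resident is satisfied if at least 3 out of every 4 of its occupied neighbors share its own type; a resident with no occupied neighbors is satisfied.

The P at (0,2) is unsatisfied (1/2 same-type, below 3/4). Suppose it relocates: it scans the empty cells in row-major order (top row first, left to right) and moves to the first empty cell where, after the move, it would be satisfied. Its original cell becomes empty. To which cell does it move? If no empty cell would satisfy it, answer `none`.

Vacating (0,2). Empty cells in order:
  (1,2): 2/3 same-type → still unsatisfied.
  (3,1): 1/4 same-type → still unsatisfied.

none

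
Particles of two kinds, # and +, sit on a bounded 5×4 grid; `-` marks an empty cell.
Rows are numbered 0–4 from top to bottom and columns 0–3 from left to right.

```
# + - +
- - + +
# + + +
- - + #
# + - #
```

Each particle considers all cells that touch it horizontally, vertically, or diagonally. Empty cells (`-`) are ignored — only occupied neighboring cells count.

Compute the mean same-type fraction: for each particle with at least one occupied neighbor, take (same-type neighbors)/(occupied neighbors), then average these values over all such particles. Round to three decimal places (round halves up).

0.557

Row 0: (0,0)# 0/1 · (0,1)+ 1/2 · (0,3)+ 2/2
Row 1: (1,2)+ 6/6 · (1,3)+ 4/4
Row 2: (2,0)# 0/1 · (2,1)+ 3/4 · (2,2)+ 5/6 · (2,3)+ 4/5
Row 3: (3,2)+ 4/6 · (3,3)# 1/4
Row 4: (4,0)# 0/1 · (4,1)+ 1/2 · (4,3)# 1/2
Sum over 14 particles: 0/1 + 1/2 + 2/2 + 6/6 + 4/4 + 0/1 + 3/4 + 5/6 + 4/5 + 4/6 + 1/4 + 0/1 + 1/2 + 1/2 = 39/5; mean = 39/5 ÷ 14 = 39/70 = 0.557142… → 0.557.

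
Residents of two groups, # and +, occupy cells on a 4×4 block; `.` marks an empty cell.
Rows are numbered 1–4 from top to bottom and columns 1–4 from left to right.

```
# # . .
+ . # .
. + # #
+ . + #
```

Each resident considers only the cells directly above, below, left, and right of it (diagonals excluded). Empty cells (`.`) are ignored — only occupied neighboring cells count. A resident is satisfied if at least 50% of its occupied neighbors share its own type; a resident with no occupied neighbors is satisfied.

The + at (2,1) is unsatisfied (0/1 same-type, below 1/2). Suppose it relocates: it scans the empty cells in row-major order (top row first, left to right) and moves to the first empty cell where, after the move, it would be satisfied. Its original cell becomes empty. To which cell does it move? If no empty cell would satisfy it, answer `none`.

Vacating (2,1). Empty cells in order:
  (1,3): 0/2 same-type → still unsatisfied.
  (1,4): 0/0 same-type → satisfied — stop here.

(1,4)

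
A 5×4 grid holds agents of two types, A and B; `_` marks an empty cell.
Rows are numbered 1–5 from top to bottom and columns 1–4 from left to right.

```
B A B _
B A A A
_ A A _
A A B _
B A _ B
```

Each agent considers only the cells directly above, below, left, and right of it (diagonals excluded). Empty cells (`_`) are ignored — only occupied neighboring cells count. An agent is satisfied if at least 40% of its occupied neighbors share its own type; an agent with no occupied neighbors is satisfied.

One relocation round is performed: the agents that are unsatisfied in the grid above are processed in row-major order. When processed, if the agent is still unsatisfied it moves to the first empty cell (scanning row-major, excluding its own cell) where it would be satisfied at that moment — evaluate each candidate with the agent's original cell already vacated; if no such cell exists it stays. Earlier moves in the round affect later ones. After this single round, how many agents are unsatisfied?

0

Initially unsatisfied (in order): (1,2), (1,3), (4,3), (5,1).
  (1,2) → (1,4).
  (1,3) → (1,2).
  (4,3) → (4,4).
  (5,1) → (5,3).
Resulting grid:
B B _ A
B A A A
_ A A _
A A _ B
_ A B B
All satisfied now.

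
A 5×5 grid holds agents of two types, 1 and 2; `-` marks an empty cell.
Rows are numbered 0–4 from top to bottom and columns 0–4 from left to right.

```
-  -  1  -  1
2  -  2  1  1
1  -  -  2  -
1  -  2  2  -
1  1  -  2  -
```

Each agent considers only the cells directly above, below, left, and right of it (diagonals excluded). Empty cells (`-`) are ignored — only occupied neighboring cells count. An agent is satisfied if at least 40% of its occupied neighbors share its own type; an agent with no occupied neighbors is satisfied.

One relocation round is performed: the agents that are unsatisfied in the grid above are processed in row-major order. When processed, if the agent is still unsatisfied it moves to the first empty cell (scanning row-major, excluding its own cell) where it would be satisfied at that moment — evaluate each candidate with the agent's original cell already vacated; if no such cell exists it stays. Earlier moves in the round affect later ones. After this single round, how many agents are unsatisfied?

0

Initially unsatisfied (in order): (0,2), (1,0), (1,2), (1,3).
  (0,2) → (0,1).
  (1,0) → (0,2).
  (1,2): now satisfied by earlier moves; stays.
  (1,3) → (0,0).
Resulting grid:
1 1 2 - 1
- - 2 - 1
1 - - 2 -
1 - 2 2 -
1 1 - 2 -
All satisfied now.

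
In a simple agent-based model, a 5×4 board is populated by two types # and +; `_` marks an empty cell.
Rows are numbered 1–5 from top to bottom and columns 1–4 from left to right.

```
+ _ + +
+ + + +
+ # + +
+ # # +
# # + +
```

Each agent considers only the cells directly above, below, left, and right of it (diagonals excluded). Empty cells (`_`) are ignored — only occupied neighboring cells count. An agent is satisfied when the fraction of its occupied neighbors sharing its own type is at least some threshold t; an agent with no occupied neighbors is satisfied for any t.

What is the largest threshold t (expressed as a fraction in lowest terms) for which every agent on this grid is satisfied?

Row 1: (1,1)+ 1/1 · (1,3)+ 2/2 · (1,4)+ 2/2
Row 2: (2,1)+ 3/3 · (2,2)+ 2/3 · (2,3)+ 4/4 · (2,4)+ 3/3
Row 3: (3,1)+ 2/3 · (3,2)# 1/4 · (3,3)+ 2/4 · (3,4)+ 3/3
Row 4: (4,1)+ 1/3 · (4,2)# 3/4 · (4,3)# 1/4 · (4,4)+ 2/3
Row 5: (5,1)# 1/2 · (5,2)# 2/3 · (5,3)+ 1/3 · (5,4)+ 2/2
The smallest same-type fraction is 1/4 at (3,2), which reduces to 1/4. Any threshold above that leaves this agent unsatisfied.

1/4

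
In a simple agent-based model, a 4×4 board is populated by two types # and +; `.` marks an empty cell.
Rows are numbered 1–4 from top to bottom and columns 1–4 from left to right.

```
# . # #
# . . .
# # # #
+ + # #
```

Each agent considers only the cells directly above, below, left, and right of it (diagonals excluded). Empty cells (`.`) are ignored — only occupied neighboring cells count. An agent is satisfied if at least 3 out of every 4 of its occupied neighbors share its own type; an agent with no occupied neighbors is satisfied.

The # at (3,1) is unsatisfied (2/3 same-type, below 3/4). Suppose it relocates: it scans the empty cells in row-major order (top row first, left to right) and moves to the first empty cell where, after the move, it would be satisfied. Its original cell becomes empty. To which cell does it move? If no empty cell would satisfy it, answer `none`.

(1,2)

Vacating (3,1). Empty cells in order:
  (1,2): 2/2 same-type → satisfied — stop here.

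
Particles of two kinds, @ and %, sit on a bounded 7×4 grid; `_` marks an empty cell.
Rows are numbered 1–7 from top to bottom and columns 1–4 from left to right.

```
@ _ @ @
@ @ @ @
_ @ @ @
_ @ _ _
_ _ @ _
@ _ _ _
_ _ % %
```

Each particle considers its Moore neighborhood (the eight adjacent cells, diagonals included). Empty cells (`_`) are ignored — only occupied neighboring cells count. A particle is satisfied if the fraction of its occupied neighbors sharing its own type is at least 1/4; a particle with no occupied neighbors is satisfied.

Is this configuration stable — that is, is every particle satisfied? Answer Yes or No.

Yes

Row 1: (1,1)@ 2/2 satisfied · (1,3)@ 4/4 satisfied · (1,4)@ 3/3 satisfied
Row 2: (2,1)@ 3/3 satisfied · (2,2)@ 6/6 satisfied · (2,3)@ 7/7 satisfied · (2,4)@ 5/5 satisfied
Row 3: (3,2)@ 5/5 satisfied · (3,3)@ 6/6 satisfied · (3,4)@ 3/3 satisfied
Row 4: (4,2)@ 3/3 satisfied
Row 5: (5,3)@ 1/1 satisfied
Row 6: (6,1)@ 0/0 satisfied
Row 7: (7,3)% 1/1 satisfied · (7,4)% 1/1 satisfied
All meet the threshold, so the configuration is stable.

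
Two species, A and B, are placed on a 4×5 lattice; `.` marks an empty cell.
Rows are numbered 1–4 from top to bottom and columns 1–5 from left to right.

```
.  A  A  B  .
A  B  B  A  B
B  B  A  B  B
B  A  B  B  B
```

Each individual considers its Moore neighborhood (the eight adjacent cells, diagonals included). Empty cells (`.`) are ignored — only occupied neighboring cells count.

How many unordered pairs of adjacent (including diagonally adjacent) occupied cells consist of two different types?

23

Scan each occupied cell's neighbors to the right and below (and the two forward diagonals) so each pair is counted once.
From row 1: 6 unlike of 11 pairs (running 6/11).
From row 2: 9 unlike of 17 pairs (running 15/28).
From row 3: 6 unlike of 17 pairs (running 21/45).
From row 4: 2 unlike of 4 pairs (running 23/49).
Total adjacent occupied pairs: 49; unlike-type pairs: 23.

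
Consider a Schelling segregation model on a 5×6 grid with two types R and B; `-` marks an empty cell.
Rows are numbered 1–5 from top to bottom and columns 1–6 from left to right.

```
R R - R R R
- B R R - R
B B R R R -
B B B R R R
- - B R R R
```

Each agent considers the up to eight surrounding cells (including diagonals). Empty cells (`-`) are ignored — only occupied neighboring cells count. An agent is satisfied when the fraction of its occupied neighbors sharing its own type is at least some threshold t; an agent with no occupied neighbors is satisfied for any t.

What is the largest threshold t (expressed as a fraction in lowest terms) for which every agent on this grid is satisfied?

1/3

Row 1: (1,1)R 1/2 · (1,2)R 2/3 · (1,4)R 3/3 · (1,5)R 4/4 · (1,6)R 2/2
Row 2: (2,2)B 2/6 · (2,3)R 5/7 · (2,4)R 6/6 · (2,6)R 3/3
Row 3: (3,1)B 4/4 · (3,2)B 5/7 · (3,3)R 4/8 · (3,4)R 6/7 · (3,5)R 6/6
Row 4: (4,1)B 3/3 · (4,2)B 5/6 · (4,3)B 3/7 · (4,4)R 6/8 · (4,5)R 7/7 · (4,6)R 4/4
Row 5: (5,3)B 2/4 · (5,4)R 3/5 · (5,5)R 5/5 · (5,6)R 3/3
The smallest same-type fraction is 2/6 at (2,2), which reduces to 1/3. Any threshold above that leaves this agent unsatisfied.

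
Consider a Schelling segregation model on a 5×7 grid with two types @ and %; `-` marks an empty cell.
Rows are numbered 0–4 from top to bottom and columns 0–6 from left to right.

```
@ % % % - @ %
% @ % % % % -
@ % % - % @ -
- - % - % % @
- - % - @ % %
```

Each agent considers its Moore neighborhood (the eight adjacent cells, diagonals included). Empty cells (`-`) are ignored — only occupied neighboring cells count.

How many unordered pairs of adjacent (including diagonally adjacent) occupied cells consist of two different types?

Scan each occupied cell's neighbors to the right and below (and the two forward diagonals) so each pair is counted once.
From row 0: 7 unlike of 18 pairs (running 7/18).
From row 1: 7 unlike of 18 pairs (running 14/36).
From row 2: 4 unlike of 10 pairs (running 18/46).
From row 3: 5 unlike of 10 pairs (running 23/56).
From row 4: 1 unlike of 2 pairs (running 24/58).
Total adjacent occupied pairs: 58; unlike-type pairs: 24.

24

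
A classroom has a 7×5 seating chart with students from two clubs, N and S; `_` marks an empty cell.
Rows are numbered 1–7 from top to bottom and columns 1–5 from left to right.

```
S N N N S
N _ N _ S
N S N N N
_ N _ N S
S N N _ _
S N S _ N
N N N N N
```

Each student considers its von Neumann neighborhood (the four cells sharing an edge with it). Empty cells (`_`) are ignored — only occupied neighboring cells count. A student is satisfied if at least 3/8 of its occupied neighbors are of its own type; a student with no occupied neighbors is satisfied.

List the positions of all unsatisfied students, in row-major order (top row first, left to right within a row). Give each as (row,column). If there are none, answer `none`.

(1,1), (3,2), (3,5), (4,5), (6,1), (6,3)

Row 1: (1,1)S 0/2 ✗ · (1,2)N 1/2 ✓ · (1,3)N 3/3 ✓ · (1,4)N 1/2 ✓ · (1,5)S 1/2 ✓
Row 2: (2,1)N 1/2 ✓ · (2,3)N 2/2 ✓ · (2,5)S 1/2 ✓
Row 3: (3,1)N 1/2 ✓ · (3,2)S 0/3 ✗ · (3,3)N 2/3 ✓ · (3,4)N 3/3 ✓ · (3,5)N 1/3 ✗
Row 4: (4,2)N 1/2 ✓ · (4,4)N 1/2 ✓ · (4,5)S 0/2 ✗
Row 5: (5,1)S 1/2 ✓ · (5,2)N 3/4 ✓ · (5,3)N 1/2 ✓
Row 6: (6,1)S 1/3 ✗ · (6,2)N 2/4 ✓ · (6,3)S 0/3 ✗ · (6,5)N 1/1 ✓
Row 7: (7,1)N 1/2 ✓ · (7,2)N 3/3 ✓ · (7,3)N 2/3 ✓ · (7,4)N 2/2 ✓ · (7,5)N 2/2 ✓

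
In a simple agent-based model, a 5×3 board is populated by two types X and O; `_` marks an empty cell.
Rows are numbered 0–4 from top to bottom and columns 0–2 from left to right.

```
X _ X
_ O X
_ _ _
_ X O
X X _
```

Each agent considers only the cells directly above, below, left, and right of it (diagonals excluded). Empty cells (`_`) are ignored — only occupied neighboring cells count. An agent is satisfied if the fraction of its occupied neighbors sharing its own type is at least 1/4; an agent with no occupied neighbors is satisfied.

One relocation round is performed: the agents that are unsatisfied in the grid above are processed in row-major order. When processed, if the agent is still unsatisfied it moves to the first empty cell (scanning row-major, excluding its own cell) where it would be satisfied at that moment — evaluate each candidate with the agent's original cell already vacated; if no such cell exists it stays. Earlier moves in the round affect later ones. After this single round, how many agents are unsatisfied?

Initially unsatisfied (in order): (1,1), (3,2).
  (1,1) → (2,0).
  (3,2) → (1,0).
Resulting grid:
X _ X
O _ X
O _ _
_ X _
X X _
Unsatisfied now: (0,0).

1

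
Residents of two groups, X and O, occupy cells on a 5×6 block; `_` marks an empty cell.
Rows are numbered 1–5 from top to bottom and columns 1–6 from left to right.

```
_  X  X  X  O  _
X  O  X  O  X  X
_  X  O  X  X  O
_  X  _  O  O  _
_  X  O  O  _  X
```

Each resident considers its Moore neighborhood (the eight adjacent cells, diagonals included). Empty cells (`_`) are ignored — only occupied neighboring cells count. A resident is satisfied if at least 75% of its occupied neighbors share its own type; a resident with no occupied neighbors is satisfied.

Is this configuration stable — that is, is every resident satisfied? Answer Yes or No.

No

Row 1: (1,2)X 3/4 ✓ · (1,3)X 3/5 ✗ · (1,4)X 3/5 ✗ · (1,5)O 1/4 ✗
Row 2: (2,1)X 2/3 ✗ · (2,2)O 1/6 ✗ · (2,3)X 5/8 ✗ · (2,4)O 2/8 ✗ · (2,5)X 4/7 ✗ · (2,6)X 2/4 ✗
Row 3: (3,2)X 3/5 ✗ · (3,3)O 3/7 ✗ · (3,4)X 3/7 ✗ · (3,5)X 3/7 ✗ · (3,6)O 1/4 ✗
Row 4: (4,2)X 2/4 ✗ · (4,4)O 4/6 ✗ · (4,5)O 3/6 ✗
Row 5: (5,2)X 1/2 ✗ · (5,3)O 2/4 ✗ · (5,4)O 3/3 ✓ · (5,6)X 0/1 ✗
For instance (1,3) has only 3/5 same-type neighbors, below 3/4.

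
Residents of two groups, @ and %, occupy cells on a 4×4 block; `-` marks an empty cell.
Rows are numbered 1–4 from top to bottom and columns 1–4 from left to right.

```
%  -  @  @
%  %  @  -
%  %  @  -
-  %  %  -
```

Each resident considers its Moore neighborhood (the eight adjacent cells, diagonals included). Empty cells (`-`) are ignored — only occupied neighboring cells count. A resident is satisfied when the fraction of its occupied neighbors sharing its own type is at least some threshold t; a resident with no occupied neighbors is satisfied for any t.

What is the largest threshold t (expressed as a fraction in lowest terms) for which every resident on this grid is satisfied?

1/5

Row 1: (1,1)% 2/2 · (1,3)@ 2/3 · (1,4)@ 2/2
Row 2: (2,1)% 4/4 · (2,2)% 4/7 · (2,3)@ 3/5
Row 3: (3,1)% 4/4 · (3,2)% 5/7 · (3,3)@ 1/5
Row 4: (4,2)% 3/4 · (4,3)% 2/3
The smallest same-type fraction is 1/5 at (3,3), which reduces to 1/5. Any threshold above that leaves this resident unsatisfied.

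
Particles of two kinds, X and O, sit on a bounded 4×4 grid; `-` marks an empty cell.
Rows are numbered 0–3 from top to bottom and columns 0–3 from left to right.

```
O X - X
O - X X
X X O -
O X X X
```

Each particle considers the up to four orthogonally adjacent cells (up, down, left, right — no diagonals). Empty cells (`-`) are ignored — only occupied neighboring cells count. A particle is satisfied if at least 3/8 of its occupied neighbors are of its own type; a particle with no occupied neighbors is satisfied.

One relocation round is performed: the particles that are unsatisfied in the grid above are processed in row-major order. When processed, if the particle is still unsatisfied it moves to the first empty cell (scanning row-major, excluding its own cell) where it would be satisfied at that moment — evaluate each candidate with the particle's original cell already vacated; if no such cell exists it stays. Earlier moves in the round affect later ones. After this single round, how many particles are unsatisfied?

Initially unsatisfied (in order): (0,1), (2,0), (2,2), (3,0).
  (0,1) → (0,2).
  (2,0) → (0,1).
  (2,2) → (2,0).
  (3,0): now satisfied by earlier moves; stays.
Resulting grid:
O X X X
O - X X
O X - -
O X X X
All satisfied now.

0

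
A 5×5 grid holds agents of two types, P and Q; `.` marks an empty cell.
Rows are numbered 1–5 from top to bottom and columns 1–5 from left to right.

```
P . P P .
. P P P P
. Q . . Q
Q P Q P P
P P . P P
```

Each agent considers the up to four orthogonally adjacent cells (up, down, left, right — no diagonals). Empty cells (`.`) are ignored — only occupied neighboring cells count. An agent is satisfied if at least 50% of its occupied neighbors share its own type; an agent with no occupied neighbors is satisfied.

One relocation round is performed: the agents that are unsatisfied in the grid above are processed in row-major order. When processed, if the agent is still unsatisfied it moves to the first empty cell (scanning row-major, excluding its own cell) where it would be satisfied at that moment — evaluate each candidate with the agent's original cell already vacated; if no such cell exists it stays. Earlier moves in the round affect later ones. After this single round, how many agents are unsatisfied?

0

Initially unsatisfied (in order): (3,2), (3,5), (4,1), (4,2), (4,3).
  (3,2) → (3,1).
  (3,5) → (3,3).
  (4,1) → (3,2).
  (4,2) → (1,2).
  (4,3): now satisfied by earlier moves; stays.
Resulting grid:
P P P P .
. P P P P
Q Q Q . .
. . Q P P
P P . P P
All satisfied now.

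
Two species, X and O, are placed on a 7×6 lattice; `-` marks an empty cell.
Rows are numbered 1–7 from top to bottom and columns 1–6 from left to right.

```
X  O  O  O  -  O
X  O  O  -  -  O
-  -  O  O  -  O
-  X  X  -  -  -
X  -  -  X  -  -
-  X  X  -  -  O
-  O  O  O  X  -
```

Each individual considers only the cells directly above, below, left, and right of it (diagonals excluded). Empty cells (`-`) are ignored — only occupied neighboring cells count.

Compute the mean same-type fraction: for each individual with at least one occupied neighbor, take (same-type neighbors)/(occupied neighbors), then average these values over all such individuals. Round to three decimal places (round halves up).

Row 1: (1,1)X 1/2 · (1,2)O 2/3 · (1,3)O 3/3 · (1,4)O 1/1 · (1,6)O 1/1
Row 2: (2,1)X 1/2 · (2,2)O 2/3 · (2,3)O 3/3 · (2,6)O 2/2
Row 3: (3,3)O 2/3 · (3,4)O 1/1 · (3,6)O 1/1
Row 4: (4,2)X 1/1 · (4,3)X 1/2
Row 5: (5,1)X — no occupied neighbors · (5,4)X — no occupied neighbors
Row 6: (6,2)X 1/2 · (6,3)X 1/2 · (6,6)O — no occupied neighbors
Row 7: (7,2)O 1/2 · (7,3)O 2/3 · (7,4)O 1/2 · (7,5)X 0/1
Sum over 20 individuals: 1/2 + 2/3 + 3/3 + 1/1 + 1/1 + 1/2 + 2/3 + 3/3 + 2/2 + 2/3 + 1/1 + 1/1 + 1/1 + 1/2 + 1/2 + 1/2 + 1/2 + 2/3 + 1/2 + 0/1 = 85/6; mean = 85/6 ÷ 20 = 17/24 = 0.708333… → 0.708.

0.708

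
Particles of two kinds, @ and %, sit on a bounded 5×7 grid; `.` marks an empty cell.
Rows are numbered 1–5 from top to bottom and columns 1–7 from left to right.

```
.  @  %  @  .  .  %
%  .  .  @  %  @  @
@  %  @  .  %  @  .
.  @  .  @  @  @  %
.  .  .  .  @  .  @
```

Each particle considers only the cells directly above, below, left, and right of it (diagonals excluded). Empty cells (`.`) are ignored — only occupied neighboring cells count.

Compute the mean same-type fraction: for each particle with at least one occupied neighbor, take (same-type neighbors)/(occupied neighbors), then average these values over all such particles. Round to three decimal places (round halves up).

0.329

Row 1: (1,2)@ 0/1 · (1,3)% 0/2 · (1,4)@ 1/2 · (1,7)% 0/1
Row 2: (2,1)% 0/1 · (2,4)@ 1/2 · (2,5)% 1/3 · (2,6)@ 2/3 · (2,7)@ 1/2
Row 3: (3,1)@ 0/2 · (3,2)% 0/3 · (3,3)@ 0/1 · (3,5)% 1/3 · (3,6)@ 2/3
Row 4: (4,2)@ 0/1 · (4,4)@ 1/1 · (4,5)@ 3/4 · (4,6)@ 2/3 · (4,7)% 0/2
Row 5: (5,5)@ 1/1 · (5,7)@ 0/1
Sum over 21 particles: 0/1 + 0/2 + 1/2 + 0/1 + 0/1 + 1/2 + 1/3 + 2/3 + 1/2 + 0/2 + 0/3 + 0/1 + 1/3 + 2/3 + 0/1 + 1/1 + 3/4 + 2/3 + 0/2 + 1/1 + 0/1 = 83/12; mean = 83/12 ÷ 21 = 83/252 = 0.329365… → 0.329.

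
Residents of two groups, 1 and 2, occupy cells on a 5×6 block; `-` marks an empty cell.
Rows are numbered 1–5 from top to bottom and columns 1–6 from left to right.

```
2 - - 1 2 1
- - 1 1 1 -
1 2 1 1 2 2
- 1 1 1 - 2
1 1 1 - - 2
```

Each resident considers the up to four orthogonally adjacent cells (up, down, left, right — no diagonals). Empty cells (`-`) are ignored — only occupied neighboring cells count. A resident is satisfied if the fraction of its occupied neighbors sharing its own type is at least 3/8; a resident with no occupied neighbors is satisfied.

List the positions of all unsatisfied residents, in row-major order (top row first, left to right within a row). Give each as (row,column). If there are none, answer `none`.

Row 1: (1,1)2 0/0 ok · (1,4)1 1/2 ok · (1,5)2 0/3 unhappy · (1,6)1 0/1 unhappy
Row 2: (2,3)1 2/2 ok · (2,4)1 4/4 ok · (2,5)1 1/3 unhappy
Row 3: (3,1)1 0/1 unhappy · (3,2)2 0/3 unhappy · (3,3)1 3/4 ok · (3,4)1 3/4 ok · (3,5)2 1/3 unhappy · (3,6)2 2/2 ok
Row 4: (4,2)1 2/3 ok · (4,3)1 4/4 ok · (4,4)1 2/2 ok · (4,6)2 2/2 ok
Row 5: (5,1)1 1/1 ok · (5,2)1 3/3 ok · (5,3)1 2/2 ok · (5,6)2 1/1 ok

(1,5), (1,6), (2,5), (3,1), (3,2), (3,5)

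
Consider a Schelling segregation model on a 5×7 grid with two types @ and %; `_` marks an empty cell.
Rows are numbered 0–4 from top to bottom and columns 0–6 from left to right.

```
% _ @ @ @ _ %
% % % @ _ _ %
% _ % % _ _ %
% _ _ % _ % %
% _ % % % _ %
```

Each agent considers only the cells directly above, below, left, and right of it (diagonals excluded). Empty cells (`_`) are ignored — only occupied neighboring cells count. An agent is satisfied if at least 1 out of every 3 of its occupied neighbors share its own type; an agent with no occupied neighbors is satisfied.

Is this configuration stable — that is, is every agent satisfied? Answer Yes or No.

(0,0)% 1/1 ok
(0,2)@ 1/2 ok
(0,3)@ 3/3 ok
(0,4)@ 1/1 ok
(0,6)% 1/1 ok
(1,0)% 3/3 ok
(1,1)% 2/2 ok
(1,2)% 2/4 ok
(1,3)@ 1/3 ok
(1,6)% 2/2 ok
(2,0)% 2/2 ok
(2,2)% 2/2 ok
(2,3)% 2/3 ok
(2,6)% 2/2 ok
(3,0)% 2/2 ok
(3,3)% 2/2 ok
(3,5)% 1/1 ok
(3,6)% 3/3 ok
(4,0)% 1/1 ok
(4,2)% 1/1 ok
(4,3)% 3/3 ok
(4,4)% 1/1 ok
(4,6)% 1/1 ok
All meet the threshold, so the configuration is stable.

Yes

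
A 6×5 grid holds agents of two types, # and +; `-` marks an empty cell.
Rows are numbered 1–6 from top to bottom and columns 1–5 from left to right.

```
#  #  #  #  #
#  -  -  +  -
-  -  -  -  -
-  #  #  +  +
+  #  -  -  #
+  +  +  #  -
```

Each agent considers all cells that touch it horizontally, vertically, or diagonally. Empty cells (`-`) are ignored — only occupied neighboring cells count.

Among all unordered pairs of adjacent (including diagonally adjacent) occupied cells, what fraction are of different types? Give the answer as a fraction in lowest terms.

4/9

Scan each occupied cell's neighbors to the right and below (and the two forward diagonals) so each pair is counted once.
From row 1: 3 unlike of 9 pairs (running 3/9).
From row 4: 4 unlike of 8 pairs (running 7/17).
From row 5: 4 unlike of 7 pairs (running 11/24).
From row 6: 1 unlike of 3 pairs (running 12/27).
Total adjacent occupied pairs: 27; unlike-type pairs: 12.
12/27 reduces to 4/9.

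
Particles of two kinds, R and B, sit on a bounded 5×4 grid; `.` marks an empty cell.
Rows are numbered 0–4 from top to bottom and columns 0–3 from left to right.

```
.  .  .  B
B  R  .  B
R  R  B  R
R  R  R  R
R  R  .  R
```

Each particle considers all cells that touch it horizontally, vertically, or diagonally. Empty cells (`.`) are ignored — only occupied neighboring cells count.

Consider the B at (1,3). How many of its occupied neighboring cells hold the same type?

Occupied neighbors of (1,3): (0,3)=B, (2,2)=B, (2,3)=R.
Same type (B): 2 of 3.

2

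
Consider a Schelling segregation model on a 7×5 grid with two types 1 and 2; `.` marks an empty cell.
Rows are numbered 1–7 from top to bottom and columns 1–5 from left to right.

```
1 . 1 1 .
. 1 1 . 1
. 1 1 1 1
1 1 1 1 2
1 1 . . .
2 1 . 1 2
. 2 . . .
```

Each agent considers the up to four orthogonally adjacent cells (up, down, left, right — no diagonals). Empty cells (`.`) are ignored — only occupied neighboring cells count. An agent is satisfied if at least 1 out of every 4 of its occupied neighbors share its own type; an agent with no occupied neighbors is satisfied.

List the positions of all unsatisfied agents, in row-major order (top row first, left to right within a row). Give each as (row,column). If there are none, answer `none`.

(4,5), (6,1), (6,4), (6,5), (7,2)

(1,1)1 0/0 ✓
(1,3)1 2/2 ✓
(1,4)1 1/1 ✓
(2,2)1 2/2 ✓
(2,3)1 3/3 ✓
(2,5)1 1/1 ✓
(3,2)1 3/3 ✓
(3,3)1 4/4 ✓
(3,4)1 3/3 ✓
(3,5)1 2/3 ✓
(4,1)1 2/2 ✓
(4,2)1 4/4 ✓
(4,3)1 3/3 ✓
(4,4)1 2/3 ✓
(4,5)2 0/2 ✗
(5,1)1 2/3 ✓
(5,2)1 3/3 ✓
(6,1)2 0/2 ✗
(6,2)1 1/3 ✓
(6,4)1 0/1 ✗
(6,5)2 0/1 ✗
(7,2)2 0/1 ✗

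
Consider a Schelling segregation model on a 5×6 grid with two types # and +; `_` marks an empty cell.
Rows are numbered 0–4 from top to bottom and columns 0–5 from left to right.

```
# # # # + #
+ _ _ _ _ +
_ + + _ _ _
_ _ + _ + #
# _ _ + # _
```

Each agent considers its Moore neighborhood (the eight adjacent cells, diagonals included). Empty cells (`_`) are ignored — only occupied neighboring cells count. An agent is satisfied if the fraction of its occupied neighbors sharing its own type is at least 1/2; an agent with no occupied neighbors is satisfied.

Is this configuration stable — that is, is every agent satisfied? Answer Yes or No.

Row 0: (0,0)# 1/2 satisfied · (0,1)# 2/3 satisfied · (0,2)# 2/2 satisfied · (0,3)# 1/2 satisfied · (0,4)+ 1/3 not · (0,5)# 0/2 not
Row 1: (1,0)+ 1/3 not · (1,5)+ 1/2 satisfied
Row 2: (2,1)+ 3/3 satisfied · (2,2)+ 2/2 satisfied
Row 3: (3,2)+ 3/3 satisfied · (3,4)+ 1/3 not · (3,5)# 1/2 satisfied
Row 4: (4,0)# 0/0 satisfied · (4,3)+ 2/3 satisfied · (4,4)# 1/3 not
For instance (0,4) has only 1/3 same-type neighbors, below 1/2.

No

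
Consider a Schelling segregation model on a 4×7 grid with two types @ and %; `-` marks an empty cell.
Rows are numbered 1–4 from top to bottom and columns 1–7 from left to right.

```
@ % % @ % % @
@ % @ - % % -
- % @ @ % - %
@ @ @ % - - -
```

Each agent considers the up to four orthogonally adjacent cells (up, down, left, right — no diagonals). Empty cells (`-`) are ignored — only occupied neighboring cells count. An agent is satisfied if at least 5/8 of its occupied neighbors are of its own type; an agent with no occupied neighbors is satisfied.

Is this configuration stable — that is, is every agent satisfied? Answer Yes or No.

No

(1,1)@ 1/2 unhappy
(1,2)% 2/3 ok
(1,3)% 1/3 unhappy
(1,4)@ 0/2 unhappy
(1,5)% 2/3 ok
(1,6)% 2/3 ok
(1,7)@ 0/1 unhappy
(2,1)@ 1/2 unhappy
(2,2)% 2/4 unhappy
(2,3)@ 1/3 unhappy
(2,5)% 3/3 ok
(2,6)% 2/2 ok
(3,2)% 1/3 unhappy
(3,3)@ 3/4 ok
(3,4)@ 1/3 unhappy
(3,5)% 1/2 unhappy
(3,7)% 0/0 ok
(4,1)@ 1/1 ok
(4,2)@ 2/3 ok
(4,3)@ 2/3 ok
(4,4)% 0/2 unhappy
For instance (1,1) has only 1/2 same-type neighbors, below 5/8.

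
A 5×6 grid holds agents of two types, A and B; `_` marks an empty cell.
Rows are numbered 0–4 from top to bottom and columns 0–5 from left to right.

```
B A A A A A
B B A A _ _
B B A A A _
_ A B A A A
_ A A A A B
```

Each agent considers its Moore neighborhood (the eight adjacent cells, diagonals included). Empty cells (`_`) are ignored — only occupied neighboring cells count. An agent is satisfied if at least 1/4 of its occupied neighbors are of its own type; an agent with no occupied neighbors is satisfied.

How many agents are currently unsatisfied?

2

Row 0: (0,0)B 2/3 satisfied · (0,1)A 2/5 satisfied · (0,2)A 4/5 satisfied · (0,3)A 4/4 satisfied · (0,4)A 3/3 satisfied · (0,5)A 1/1 satisfied
Row 1: (1,0)B 4/5 satisfied · (1,1)B 4/8 satisfied · (1,2)A 6/8 satisfied · (1,3)A 7/7 satisfied
Row 2: (2,0)B 3/4 satisfied · (2,1)B 4/7 satisfied · (2,2)A 5/8 satisfied · (2,3)A 6/7 satisfied · (2,4)A 5/5 satisfied
Row 3: (3,1)A 3/6 satisfied · (3,2)B 1/8 not · (3,3)A 7/8 satisfied · (3,4)A 6/7 satisfied · (3,5)A 3/4 satisfied
Row 4: (4,1)A 2/3 satisfied · (4,2)A 4/5 satisfied · (4,3)A 4/5 satisfied · (4,4)A 4/5 satisfied · (4,5)B 0/3 not
Unsatisfied: (3,2), (4,5) — 2 in total.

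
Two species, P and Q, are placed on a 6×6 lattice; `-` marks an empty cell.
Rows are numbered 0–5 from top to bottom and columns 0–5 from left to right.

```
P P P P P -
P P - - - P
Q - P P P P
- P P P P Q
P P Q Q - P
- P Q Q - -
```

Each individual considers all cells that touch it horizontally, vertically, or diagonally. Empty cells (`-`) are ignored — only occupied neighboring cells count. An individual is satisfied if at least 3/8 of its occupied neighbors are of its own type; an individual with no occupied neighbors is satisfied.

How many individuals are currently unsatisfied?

(0,0)P 3/3 satisfied
(0,1)P 4/4 satisfied
(0,2)P 3/3 satisfied
(0,3)P 2/2 satisfied
(0,4)P 2/2 satisfied
(1,0)P 3/4 satisfied
(1,1)P 5/6 satisfied
(1,5)P 3/3 satisfied
(2,0)Q 0/3 not
(2,2)P 5/5 satisfied
(2,3)P 5/5 satisfied
(2,4)P 5/6 satisfied
(2,5)P 3/4 satisfied
(3,1)P 4/6 satisfied
(3,2)P 5/7 satisfied
(3,3)P 5/7 satisfied
(3,4)P 5/7 satisfied
(3,5)Q 0/4 not
(4,0)P 3/3 satisfied
(4,1)P 4/6 satisfied
(4,2)Q 3/8 satisfied
(4,3)Q 3/6 satisfied
(4,5)P 1/2 satisfied
(5,1)P 2/4 satisfied
(5,2)Q 3/5 satisfied
(5,3)Q 3/3 satisfied
Unsatisfied: (2,0), (3,5) — 2 in total.

2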